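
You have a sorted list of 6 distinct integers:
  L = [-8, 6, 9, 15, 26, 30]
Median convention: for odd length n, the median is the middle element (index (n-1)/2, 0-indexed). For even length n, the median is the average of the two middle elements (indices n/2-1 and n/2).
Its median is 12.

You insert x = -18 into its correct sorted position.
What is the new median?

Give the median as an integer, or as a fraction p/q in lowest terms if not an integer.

Answer: 9

Derivation:
Old list (sorted, length 6): [-8, 6, 9, 15, 26, 30]
Old median = 12
Insert x = -18
Old length even (6). Middle pair: indices 2,3 = 9,15.
New length odd (7). New median = single middle element.
x = -18: 0 elements are < x, 6 elements are > x.
New sorted list: [-18, -8, 6, 9, 15, 26, 30]
New median = 9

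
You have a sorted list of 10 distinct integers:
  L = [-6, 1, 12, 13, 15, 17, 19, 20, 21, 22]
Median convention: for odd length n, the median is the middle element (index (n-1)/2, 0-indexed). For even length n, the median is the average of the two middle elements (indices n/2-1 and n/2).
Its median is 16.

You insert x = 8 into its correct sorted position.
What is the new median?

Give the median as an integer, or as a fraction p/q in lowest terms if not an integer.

Answer: 15

Derivation:
Old list (sorted, length 10): [-6, 1, 12, 13, 15, 17, 19, 20, 21, 22]
Old median = 16
Insert x = 8
Old length even (10). Middle pair: indices 4,5 = 15,17.
New length odd (11). New median = single middle element.
x = 8: 2 elements are < x, 8 elements are > x.
New sorted list: [-6, 1, 8, 12, 13, 15, 17, 19, 20, 21, 22]
New median = 15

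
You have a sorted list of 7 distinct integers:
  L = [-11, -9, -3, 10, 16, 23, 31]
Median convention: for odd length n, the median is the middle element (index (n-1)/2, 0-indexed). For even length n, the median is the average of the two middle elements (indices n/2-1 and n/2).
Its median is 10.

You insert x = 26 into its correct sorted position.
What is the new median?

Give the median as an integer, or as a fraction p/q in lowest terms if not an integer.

Answer: 13

Derivation:
Old list (sorted, length 7): [-11, -9, -3, 10, 16, 23, 31]
Old median = 10
Insert x = 26
Old length odd (7). Middle was index 3 = 10.
New length even (8). New median = avg of two middle elements.
x = 26: 6 elements are < x, 1 elements are > x.
New sorted list: [-11, -9, -3, 10, 16, 23, 26, 31]
New median = 13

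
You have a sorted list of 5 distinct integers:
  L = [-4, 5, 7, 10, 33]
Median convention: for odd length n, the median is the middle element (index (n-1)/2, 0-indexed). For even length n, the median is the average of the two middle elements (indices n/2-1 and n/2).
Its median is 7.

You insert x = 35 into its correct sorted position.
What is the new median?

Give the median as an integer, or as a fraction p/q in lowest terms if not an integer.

Old list (sorted, length 5): [-4, 5, 7, 10, 33]
Old median = 7
Insert x = 35
Old length odd (5). Middle was index 2 = 7.
New length even (6). New median = avg of two middle elements.
x = 35: 5 elements are < x, 0 elements are > x.
New sorted list: [-4, 5, 7, 10, 33, 35]
New median = 17/2

Answer: 17/2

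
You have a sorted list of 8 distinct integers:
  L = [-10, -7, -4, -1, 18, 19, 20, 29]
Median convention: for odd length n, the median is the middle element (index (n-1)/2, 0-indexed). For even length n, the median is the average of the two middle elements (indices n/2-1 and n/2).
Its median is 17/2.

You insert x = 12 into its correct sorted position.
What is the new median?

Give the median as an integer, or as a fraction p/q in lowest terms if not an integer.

Old list (sorted, length 8): [-10, -7, -4, -1, 18, 19, 20, 29]
Old median = 17/2
Insert x = 12
Old length even (8). Middle pair: indices 3,4 = -1,18.
New length odd (9). New median = single middle element.
x = 12: 4 elements are < x, 4 elements are > x.
New sorted list: [-10, -7, -4, -1, 12, 18, 19, 20, 29]
New median = 12

Answer: 12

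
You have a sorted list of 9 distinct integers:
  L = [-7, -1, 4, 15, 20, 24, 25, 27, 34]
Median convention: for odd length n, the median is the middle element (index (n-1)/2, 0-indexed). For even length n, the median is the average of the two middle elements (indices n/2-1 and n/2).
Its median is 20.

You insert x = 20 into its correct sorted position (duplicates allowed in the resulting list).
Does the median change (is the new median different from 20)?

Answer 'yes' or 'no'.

Old median = 20
Insert x = 20
New median = 20
Changed? no

Answer: no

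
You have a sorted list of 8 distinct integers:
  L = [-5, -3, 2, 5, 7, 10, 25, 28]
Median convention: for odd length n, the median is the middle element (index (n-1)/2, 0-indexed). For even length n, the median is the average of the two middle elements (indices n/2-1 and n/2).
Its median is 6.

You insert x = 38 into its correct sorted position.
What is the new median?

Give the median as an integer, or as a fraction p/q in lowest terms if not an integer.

Old list (sorted, length 8): [-5, -3, 2, 5, 7, 10, 25, 28]
Old median = 6
Insert x = 38
Old length even (8). Middle pair: indices 3,4 = 5,7.
New length odd (9). New median = single middle element.
x = 38: 8 elements are < x, 0 elements are > x.
New sorted list: [-5, -3, 2, 5, 7, 10, 25, 28, 38]
New median = 7

Answer: 7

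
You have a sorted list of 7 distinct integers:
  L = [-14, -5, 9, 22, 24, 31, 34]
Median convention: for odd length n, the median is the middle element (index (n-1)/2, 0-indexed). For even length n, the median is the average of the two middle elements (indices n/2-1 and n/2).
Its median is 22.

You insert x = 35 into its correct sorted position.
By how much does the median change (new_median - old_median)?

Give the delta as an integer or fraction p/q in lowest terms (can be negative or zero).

Answer: 1

Derivation:
Old median = 22
After inserting x = 35: new sorted = [-14, -5, 9, 22, 24, 31, 34, 35]
New median = 23
Delta = 23 - 22 = 1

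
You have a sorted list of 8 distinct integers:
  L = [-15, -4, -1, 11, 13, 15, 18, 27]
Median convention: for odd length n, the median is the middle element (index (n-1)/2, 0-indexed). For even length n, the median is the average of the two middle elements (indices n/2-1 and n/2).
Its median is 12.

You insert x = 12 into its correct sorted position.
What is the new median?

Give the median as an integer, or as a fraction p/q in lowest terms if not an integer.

Old list (sorted, length 8): [-15, -4, -1, 11, 13, 15, 18, 27]
Old median = 12
Insert x = 12
Old length even (8). Middle pair: indices 3,4 = 11,13.
New length odd (9). New median = single middle element.
x = 12: 4 elements are < x, 4 elements are > x.
New sorted list: [-15, -4, -1, 11, 12, 13, 15, 18, 27]
New median = 12

Answer: 12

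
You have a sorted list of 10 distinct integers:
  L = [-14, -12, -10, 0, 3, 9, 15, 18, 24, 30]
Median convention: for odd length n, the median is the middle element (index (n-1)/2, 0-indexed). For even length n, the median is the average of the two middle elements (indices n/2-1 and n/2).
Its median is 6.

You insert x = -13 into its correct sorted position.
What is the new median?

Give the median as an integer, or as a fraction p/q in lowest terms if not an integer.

Answer: 3

Derivation:
Old list (sorted, length 10): [-14, -12, -10, 0, 3, 9, 15, 18, 24, 30]
Old median = 6
Insert x = -13
Old length even (10). Middle pair: indices 4,5 = 3,9.
New length odd (11). New median = single middle element.
x = -13: 1 elements are < x, 9 elements are > x.
New sorted list: [-14, -13, -12, -10, 0, 3, 9, 15, 18, 24, 30]
New median = 3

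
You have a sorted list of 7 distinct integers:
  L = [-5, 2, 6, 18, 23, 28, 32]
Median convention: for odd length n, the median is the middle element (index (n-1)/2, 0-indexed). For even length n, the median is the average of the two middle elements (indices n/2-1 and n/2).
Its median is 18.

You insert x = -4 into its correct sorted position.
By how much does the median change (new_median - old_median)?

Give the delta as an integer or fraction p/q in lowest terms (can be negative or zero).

Old median = 18
After inserting x = -4: new sorted = [-5, -4, 2, 6, 18, 23, 28, 32]
New median = 12
Delta = 12 - 18 = -6

Answer: -6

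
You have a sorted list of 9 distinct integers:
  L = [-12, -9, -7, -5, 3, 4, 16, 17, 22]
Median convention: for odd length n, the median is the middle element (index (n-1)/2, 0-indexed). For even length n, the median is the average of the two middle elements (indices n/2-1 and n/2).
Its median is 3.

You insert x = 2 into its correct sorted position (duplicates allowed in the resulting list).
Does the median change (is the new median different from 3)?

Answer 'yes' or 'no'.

Answer: yes

Derivation:
Old median = 3
Insert x = 2
New median = 5/2
Changed? yes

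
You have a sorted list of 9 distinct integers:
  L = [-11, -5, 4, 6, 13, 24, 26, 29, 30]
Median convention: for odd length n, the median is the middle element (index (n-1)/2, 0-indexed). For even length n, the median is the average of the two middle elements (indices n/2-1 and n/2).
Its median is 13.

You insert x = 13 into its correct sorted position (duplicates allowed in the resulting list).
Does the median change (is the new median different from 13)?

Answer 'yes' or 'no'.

Old median = 13
Insert x = 13
New median = 13
Changed? no

Answer: no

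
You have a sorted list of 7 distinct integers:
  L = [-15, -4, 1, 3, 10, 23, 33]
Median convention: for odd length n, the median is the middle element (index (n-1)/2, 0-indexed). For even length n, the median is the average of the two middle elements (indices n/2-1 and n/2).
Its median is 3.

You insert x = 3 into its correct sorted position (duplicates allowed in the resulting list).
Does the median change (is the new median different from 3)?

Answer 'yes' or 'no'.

Answer: no

Derivation:
Old median = 3
Insert x = 3
New median = 3
Changed? no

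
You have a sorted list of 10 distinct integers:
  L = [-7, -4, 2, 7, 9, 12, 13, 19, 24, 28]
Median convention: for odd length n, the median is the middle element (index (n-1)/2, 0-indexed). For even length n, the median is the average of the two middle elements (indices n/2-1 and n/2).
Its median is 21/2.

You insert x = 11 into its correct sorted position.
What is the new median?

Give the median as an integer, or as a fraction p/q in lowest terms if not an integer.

Old list (sorted, length 10): [-7, -4, 2, 7, 9, 12, 13, 19, 24, 28]
Old median = 21/2
Insert x = 11
Old length even (10). Middle pair: indices 4,5 = 9,12.
New length odd (11). New median = single middle element.
x = 11: 5 elements are < x, 5 elements are > x.
New sorted list: [-7, -4, 2, 7, 9, 11, 12, 13, 19, 24, 28]
New median = 11

Answer: 11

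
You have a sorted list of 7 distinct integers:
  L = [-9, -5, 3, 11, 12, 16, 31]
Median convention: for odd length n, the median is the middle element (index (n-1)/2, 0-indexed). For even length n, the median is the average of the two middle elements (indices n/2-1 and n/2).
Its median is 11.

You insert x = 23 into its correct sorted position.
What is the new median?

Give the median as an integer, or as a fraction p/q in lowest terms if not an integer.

Old list (sorted, length 7): [-9, -5, 3, 11, 12, 16, 31]
Old median = 11
Insert x = 23
Old length odd (7). Middle was index 3 = 11.
New length even (8). New median = avg of two middle elements.
x = 23: 6 elements are < x, 1 elements are > x.
New sorted list: [-9, -5, 3, 11, 12, 16, 23, 31]
New median = 23/2

Answer: 23/2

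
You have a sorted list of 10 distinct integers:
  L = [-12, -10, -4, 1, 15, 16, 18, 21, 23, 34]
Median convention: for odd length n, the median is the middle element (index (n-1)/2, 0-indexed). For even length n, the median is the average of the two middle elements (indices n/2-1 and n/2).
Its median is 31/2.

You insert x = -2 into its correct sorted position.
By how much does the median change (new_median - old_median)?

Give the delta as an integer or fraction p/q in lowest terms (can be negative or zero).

Old median = 31/2
After inserting x = -2: new sorted = [-12, -10, -4, -2, 1, 15, 16, 18, 21, 23, 34]
New median = 15
Delta = 15 - 31/2 = -1/2

Answer: -1/2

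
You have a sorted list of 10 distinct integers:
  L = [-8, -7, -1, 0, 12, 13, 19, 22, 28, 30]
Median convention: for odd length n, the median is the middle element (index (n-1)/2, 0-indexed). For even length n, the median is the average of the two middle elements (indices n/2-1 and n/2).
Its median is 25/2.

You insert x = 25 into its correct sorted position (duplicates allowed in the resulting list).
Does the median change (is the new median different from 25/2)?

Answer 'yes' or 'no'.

Old median = 25/2
Insert x = 25
New median = 13
Changed? yes

Answer: yes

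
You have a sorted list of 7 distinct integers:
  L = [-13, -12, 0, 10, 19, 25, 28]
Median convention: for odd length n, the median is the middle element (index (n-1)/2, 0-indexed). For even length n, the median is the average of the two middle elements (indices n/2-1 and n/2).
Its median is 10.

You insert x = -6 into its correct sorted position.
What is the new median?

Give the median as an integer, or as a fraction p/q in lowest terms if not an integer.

Old list (sorted, length 7): [-13, -12, 0, 10, 19, 25, 28]
Old median = 10
Insert x = -6
Old length odd (7). Middle was index 3 = 10.
New length even (8). New median = avg of two middle elements.
x = -6: 2 elements are < x, 5 elements are > x.
New sorted list: [-13, -12, -6, 0, 10, 19, 25, 28]
New median = 5

Answer: 5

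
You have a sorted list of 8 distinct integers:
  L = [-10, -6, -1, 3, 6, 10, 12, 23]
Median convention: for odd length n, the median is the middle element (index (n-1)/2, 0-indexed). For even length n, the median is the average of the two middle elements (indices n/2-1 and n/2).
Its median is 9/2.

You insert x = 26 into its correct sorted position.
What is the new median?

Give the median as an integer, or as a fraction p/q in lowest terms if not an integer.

Answer: 6

Derivation:
Old list (sorted, length 8): [-10, -6, -1, 3, 6, 10, 12, 23]
Old median = 9/2
Insert x = 26
Old length even (8). Middle pair: indices 3,4 = 3,6.
New length odd (9). New median = single middle element.
x = 26: 8 elements are < x, 0 elements are > x.
New sorted list: [-10, -6, -1, 3, 6, 10, 12, 23, 26]
New median = 6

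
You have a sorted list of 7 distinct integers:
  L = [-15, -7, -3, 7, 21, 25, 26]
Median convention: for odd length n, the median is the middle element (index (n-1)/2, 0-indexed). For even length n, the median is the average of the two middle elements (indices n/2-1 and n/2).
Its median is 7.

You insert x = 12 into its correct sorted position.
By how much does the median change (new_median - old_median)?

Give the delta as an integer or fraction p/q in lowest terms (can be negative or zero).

Old median = 7
After inserting x = 12: new sorted = [-15, -7, -3, 7, 12, 21, 25, 26]
New median = 19/2
Delta = 19/2 - 7 = 5/2

Answer: 5/2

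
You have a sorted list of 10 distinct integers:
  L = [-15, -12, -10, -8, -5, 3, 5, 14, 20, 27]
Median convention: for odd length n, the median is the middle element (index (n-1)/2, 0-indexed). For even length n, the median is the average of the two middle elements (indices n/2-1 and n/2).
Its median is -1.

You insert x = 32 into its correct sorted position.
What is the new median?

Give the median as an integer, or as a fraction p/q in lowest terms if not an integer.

Old list (sorted, length 10): [-15, -12, -10, -8, -5, 3, 5, 14, 20, 27]
Old median = -1
Insert x = 32
Old length even (10). Middle pair: indices 4,5 = -5,3.
New length odd (11). New median = single middle element.
x = 32: 10 elements are < x, 0 elements are > x.
New sorted list: [-15, -12, -10, -8, -5, 3, 5, 14, 20, 27, 32]
New median = 3

Answer: 3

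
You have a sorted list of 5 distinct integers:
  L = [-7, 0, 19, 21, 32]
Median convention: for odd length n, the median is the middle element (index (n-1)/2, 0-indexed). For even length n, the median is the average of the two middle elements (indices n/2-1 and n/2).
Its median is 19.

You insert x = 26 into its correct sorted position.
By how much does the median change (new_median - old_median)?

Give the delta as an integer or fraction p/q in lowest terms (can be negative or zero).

Answer: 1

Derivation:
Old median = 19
After inserting x = 26: new sorted = [-7, 0, 19, 21, 26, 32]
New median = 20
Delta = 20 - 19 = 1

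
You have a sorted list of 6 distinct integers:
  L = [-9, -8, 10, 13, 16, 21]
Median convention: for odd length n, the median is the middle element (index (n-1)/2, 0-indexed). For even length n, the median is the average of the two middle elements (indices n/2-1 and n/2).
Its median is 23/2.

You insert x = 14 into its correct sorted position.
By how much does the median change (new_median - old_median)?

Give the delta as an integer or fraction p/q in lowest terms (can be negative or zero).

Old median = 23/2
After inserting x = 14: new sorted = [-9, -8, 10, 13, 14, 16, 21]
New median = 13
Delta = 13 - 23/2 = 3/2

Answer: 3/2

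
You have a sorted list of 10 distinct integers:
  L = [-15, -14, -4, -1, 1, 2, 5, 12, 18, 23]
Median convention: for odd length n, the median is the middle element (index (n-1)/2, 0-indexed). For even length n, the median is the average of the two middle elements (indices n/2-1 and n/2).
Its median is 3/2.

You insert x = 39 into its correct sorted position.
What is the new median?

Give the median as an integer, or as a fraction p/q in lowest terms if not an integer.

Answer: 2

Derivation:
Old list (sorted, length 10): [-15, -14, -4, -1, 1, 2, 5, 12, 18, 23]
Old median = 3/2
Insert x = 39
Old length even (10). Middle pair: indices 4,5 = 1,2.
New length odd (11). New median = single middle element.
x = 39: 10 elements are < x, 0 elements are > x.
New sorted list: [-15, -14, -4, -1, 1, 2, 5, 12, 18, 23, 39]
New median = 2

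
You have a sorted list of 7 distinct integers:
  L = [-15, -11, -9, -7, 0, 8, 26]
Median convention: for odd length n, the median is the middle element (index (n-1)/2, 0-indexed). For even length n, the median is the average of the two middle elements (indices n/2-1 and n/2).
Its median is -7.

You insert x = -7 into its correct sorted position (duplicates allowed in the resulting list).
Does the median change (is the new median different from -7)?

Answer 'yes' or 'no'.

Answer: no

Derivation:
Old median = -7
Insert x = -7
New median = -7
Changed? no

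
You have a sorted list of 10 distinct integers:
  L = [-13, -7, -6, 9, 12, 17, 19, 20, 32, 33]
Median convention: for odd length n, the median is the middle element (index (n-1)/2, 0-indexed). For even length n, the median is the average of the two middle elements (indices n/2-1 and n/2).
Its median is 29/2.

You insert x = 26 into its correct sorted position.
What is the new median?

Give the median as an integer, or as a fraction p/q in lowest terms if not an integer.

Answer: 17

Derivation:
Old list (sorted, length 10): [-13, -7, -6, 9, 12, 17, 19, 20, 32, 33]
Old median = 29/2
Insert x = 26
Old length even (10). Middle pair: indices 4,5 = 12,17.
New length odd (11). New median = single middle element.
x = 26: 8 elements are < x, 2 elements are > x.
New sorted list: [-13, -7, -6, 9, 12, 17, 19, 20, 26, 32, 33]
New median = 17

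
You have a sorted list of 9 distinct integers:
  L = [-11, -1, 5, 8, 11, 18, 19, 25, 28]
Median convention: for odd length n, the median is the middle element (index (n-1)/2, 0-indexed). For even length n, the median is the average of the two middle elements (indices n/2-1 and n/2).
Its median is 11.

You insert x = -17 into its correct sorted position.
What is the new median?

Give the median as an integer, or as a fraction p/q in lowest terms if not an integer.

Old list (sorted, length 9): [-11, -1, 5, 8, 11, 18, 19, 25, 28]
Old median = 11
Insert x = -17
Old length odd (9). Middle was index 4 = 11.
New length even (10). New median = avg of two middle elements.
x = -17: 0 elements are < x, 9 elements are > x.
New sorted list: [-17, -11, -1, 5, 8, 11, 18, 19, 25, 28]
New median = 19/2

Answer: 19/2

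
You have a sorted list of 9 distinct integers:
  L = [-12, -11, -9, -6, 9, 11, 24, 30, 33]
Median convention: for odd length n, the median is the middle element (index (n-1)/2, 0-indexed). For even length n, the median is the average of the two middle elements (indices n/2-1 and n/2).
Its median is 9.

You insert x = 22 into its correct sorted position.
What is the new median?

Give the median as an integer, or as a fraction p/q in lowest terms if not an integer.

Answer: 10

Derivation:
Old list (sorted, length 9): [-12, -11, -9, -6, 9, 11, 24, 30, 33]
Old median = 9
Insert x = 22
Old length odd (9). Middle was index 4 = 9.
New length even (10). New median = avg of two middle elements.
x = 22: 6 elements are < x, 3 elements are > x.
New sorted list: [-12, -11, -9, -6, 9, 11, 22, 24, 30, 33]
New median = 10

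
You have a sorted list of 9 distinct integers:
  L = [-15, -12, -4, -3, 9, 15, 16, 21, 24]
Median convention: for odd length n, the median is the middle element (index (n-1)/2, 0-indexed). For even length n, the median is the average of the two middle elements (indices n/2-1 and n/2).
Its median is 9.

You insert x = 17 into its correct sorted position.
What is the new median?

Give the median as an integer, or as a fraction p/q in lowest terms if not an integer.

Old list (sorted, length 9): [-15, -12, -4, -3, 9, 15, 16, 21, 24]
Old median = 9
Insert x = 17
Old length odd (9). Middle was index 4 = 9.
New length even (10). New median = avg of two middle elements.
x = 17: 7 elements are < x, 2 elements are > x.
New sorted list: [-15, -12, -4, -3, 9, 15, 16, 17, 21, 24]
New median = 12

Answer: 12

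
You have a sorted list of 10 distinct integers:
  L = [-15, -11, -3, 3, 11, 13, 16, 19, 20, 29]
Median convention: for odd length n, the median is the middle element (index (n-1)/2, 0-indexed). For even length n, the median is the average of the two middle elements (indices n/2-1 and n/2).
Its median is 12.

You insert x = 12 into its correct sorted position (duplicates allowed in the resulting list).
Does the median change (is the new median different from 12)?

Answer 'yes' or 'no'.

Old median = 12
Insert x = 12
New median = 12
Changed? no

Answer: no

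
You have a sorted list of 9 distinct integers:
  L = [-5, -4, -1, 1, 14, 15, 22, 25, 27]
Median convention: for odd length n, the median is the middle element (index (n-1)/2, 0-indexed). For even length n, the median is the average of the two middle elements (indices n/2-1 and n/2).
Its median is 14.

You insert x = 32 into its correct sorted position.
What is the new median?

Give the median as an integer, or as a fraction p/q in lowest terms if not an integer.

Old list (sorted, length 9): [-5, -4, -1, 1, 14, 15, 22, 25, 27]
Old median = 14
Insert x = 32
Old length odd (9). Middle was index 4 = 14.
New length even (10). New median = avg of two middle elements.
x = 32: 9 elements are < x, 0 elements are > x.
New sorted list: [-5, -4, -1, 1, 14, 15, 22, 25, 27, 32]
New median = 29/2

Answer: 29/2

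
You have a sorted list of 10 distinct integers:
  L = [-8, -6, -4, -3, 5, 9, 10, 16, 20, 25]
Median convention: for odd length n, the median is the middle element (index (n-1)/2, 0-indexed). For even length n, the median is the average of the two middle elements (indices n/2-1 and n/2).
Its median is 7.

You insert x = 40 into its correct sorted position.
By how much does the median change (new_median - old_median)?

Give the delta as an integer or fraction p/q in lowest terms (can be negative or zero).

Old median = 7
After inserting x = 40: new sorted = [-8, -6, -4, -3, 5, 9, 10, 16, 20, 25, 40]
New median = 9
Delta = 9 - 7 = 2

Answer: 2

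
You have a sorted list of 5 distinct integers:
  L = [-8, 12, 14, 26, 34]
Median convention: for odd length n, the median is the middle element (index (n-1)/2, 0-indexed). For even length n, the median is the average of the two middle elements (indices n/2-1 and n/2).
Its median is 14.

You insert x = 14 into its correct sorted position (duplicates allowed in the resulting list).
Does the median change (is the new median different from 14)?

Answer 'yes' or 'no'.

Answer: no

Derivation:
Old median = 14
Insert x = 14
New median = 14
Changed? no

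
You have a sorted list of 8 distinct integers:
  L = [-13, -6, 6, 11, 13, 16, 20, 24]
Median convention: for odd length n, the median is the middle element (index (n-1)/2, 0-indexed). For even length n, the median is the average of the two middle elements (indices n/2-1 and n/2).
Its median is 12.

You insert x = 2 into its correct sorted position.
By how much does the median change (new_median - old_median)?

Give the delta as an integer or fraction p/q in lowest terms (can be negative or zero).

Answer: -1

Derivation:
Old median = 12
After inserting x = 2: new sorted = [-13, -6, 2, 6, 11, 13, 16, 20, 24]
New median = 11
Delta = 11 - 12 = -1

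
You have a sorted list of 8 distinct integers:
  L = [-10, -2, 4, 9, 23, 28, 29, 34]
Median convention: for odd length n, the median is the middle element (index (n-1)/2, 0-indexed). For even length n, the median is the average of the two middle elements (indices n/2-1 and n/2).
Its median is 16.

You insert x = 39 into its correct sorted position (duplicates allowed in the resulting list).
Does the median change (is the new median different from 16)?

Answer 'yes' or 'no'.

Old median = 16
Insert x = 39
New median = 23
Changed? yes

Answer: yes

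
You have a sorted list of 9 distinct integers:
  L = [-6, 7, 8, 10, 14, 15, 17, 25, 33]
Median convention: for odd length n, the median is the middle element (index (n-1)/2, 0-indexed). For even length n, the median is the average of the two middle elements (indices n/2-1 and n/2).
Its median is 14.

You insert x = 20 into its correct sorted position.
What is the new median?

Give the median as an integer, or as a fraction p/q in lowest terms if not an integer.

Answer: 29/2

Derivation:
Old list (sorted, length 9): [-6, 7, 8, 10, 14, 15, 17, 25, 33]
Old median = 14
Insert x = 20
Old length odd (9). Middle was index 4 = 14.
New length even (10). New median = avg of two middle elements.
x = 20: 7 elements are < x, 2 elements are > x.
New sorted list: [-6, 7, 8, 10, 14, 15, 17, 20, 25, 33]
New median = 29/2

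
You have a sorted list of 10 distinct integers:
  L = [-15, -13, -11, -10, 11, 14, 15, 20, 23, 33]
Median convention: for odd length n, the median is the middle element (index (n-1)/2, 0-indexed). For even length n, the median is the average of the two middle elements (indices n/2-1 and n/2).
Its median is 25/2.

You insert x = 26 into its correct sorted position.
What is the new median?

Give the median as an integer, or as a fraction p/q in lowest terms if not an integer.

Answer: 14

Derivation:
Old list (sorted, length 10): [-15, -13, -11, -10, 11, 14, 15, 20, 23, 33]
Old median = 25/2
Insert x = 26
Old length even (10). Middle pair: indices 4,5 = 11,14.
New length odd (11). New median = single middle element.
x = 26: 9 elements are < x, 1 elements are > x.
New sorted list: [-15, -13, -11, -10, 11, 14, 15, 20, 23, 26, 33]
New median = 14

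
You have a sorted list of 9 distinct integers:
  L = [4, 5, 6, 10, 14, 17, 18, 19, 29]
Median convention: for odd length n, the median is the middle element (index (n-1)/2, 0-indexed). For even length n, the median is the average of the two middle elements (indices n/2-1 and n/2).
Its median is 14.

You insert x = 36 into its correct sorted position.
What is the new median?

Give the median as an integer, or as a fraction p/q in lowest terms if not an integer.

Old list (sorted, length 9): [4, 5, 6, 10, 14, 17, 18, 19, 29]
Old median = 14
Insert x = 36
Old length odd (9). Middle was index 4 = 14.
New length even (10). New median = avg of two middle elements.
x = 36: 9 elements are < x, 0 elements are > x.
New sorted list: [4, 5, 6, 10, 14, 17, 18, 19, 29, 36]
New median = 31/2

Answer: 31/2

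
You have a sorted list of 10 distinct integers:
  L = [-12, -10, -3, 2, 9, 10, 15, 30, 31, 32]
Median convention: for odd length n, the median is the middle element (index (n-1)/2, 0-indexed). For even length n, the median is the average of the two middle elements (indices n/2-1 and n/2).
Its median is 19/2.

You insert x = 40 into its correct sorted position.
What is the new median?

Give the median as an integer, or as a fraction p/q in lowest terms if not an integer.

Old list (sorted, length 10): [-12, -10, -3, 2, 9, 10, 15, 30, 31, 32]
Old median = 19/2
Insert x = 40
Old length even (10). Middle pair: indices 4,5 = 9,10.
New length odd (11). New median = single middle element.
x = 40: 10 elements are < x, 0 elements are > x.
New sorted list: [-12, -10, -3, 2, 9, 10, 15, 30, 31, 32, 40]
New median = 10

Answer: 10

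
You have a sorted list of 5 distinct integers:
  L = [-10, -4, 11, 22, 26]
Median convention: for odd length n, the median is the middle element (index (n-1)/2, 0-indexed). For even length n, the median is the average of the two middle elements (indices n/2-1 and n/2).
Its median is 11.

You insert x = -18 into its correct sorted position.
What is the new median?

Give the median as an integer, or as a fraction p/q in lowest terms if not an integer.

Old list (sorted, length 5): [-10, -4, 11, 22, 26]
Old median = 11
Insert x = -18
Old length odd (5). Middle was index 2 = 11.
New length even (6). New median = avg of two middle elements.
x = -18: 0 elements are < x, 5 elements are > x.
New sorted list: [-18, -10, -4, 11, 22, 26]
New median = 7/2

Answer: 7/2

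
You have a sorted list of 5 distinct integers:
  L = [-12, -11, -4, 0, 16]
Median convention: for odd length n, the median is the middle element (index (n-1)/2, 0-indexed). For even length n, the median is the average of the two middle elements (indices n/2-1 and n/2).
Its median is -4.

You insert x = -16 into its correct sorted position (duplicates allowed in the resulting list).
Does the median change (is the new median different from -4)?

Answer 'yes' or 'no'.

Old median = -4
Insert x = -16
New median = -15/2
Changed? yes

Answer: yes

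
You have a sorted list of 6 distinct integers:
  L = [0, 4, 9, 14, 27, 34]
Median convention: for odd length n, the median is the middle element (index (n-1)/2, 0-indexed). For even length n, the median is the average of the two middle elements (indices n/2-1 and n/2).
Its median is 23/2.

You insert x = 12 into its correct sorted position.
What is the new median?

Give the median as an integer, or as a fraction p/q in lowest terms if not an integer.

Old list (sorted, length 6): [0, 4, 9, 14, 27, 34]
Old median = 23/2
Insert x = 12
Old length even (6). Middle pair: indices 2,3 = 9,14.
New length odd (7). New median = single middle element.
x = 12: 3 elements are < x, 3 elements are > x.
New sorted list: [0, 4, 9, 12, 14, 27, 34]
New median = 12

Answer: 12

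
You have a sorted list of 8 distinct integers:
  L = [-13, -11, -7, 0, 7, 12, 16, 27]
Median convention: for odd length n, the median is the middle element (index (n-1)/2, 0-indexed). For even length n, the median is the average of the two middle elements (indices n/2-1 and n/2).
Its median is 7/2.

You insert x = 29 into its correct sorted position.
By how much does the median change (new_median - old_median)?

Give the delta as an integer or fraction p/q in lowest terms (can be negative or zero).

Old median = 7/2
After inserting x = 29: new sorted = [-13, -11, -7, 0, 7, 12, 16, 27, 29]
New median = 7
Delta = 7 - 7/2 = 7/2

Answer: 7/2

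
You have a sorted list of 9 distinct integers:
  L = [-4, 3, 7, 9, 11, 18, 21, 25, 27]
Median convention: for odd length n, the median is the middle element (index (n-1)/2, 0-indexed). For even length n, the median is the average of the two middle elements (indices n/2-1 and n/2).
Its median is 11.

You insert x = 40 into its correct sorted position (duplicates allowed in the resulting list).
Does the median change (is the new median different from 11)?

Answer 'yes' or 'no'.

Answer: yes

Derivation:
Old median = 11
Insert x = 40
New median = 29/2
Changed? yes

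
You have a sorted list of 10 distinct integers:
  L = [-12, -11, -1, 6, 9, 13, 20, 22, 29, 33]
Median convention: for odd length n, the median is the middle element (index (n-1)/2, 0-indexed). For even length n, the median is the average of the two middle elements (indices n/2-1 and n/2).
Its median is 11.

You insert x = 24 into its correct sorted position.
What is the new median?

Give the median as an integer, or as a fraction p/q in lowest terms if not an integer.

Answer: 13

Derivation:
Old list (sorted, length 10): [-12, -11, -1, 6, 9, 13, 20, 22, 29, 33]
Old median = 11
Insert x = 24
Old length even (10). Middle pair: indices 4,5 = 9,13.
New length odd (11). New median = single middle element.
x = 24: 8 elements are < x, 2 elements are > x.
New sorted list: [-12, -11, -1, 6, 9, 13, 20, 22, 24, 29, 33]
New median = 13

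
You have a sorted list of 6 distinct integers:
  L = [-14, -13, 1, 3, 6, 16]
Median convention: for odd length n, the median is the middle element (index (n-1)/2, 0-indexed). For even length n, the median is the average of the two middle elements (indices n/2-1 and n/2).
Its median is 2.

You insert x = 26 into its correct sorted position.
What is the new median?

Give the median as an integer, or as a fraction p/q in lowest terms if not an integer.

Answer: 3

Derivation:
Old list (sorted, length 6): [-14, -13, 1, 3, 6, 16]
Old median = 2
Insert x = 26
Old length even (6). Middle pair: indices 2,3 = 1,3.
New length odd (7). New median = single middle element.
x = 26: 6 elements are < x, 0 elements are > x.
New sorted list: [-14, -13, 1, 3, 6, 16, 26]
New median = 3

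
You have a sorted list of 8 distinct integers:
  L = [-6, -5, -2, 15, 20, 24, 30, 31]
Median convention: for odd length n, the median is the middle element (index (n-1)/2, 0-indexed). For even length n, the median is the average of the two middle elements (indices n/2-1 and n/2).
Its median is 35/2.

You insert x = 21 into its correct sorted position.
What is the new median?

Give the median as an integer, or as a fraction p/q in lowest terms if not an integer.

Answer: 20

Derivation:
Old list (sorted, length 8): [-6, -5, -2, 15, 20, 24, 30, 31]
Old median = 35/2
Insert x = 21
Old length even (8). Middle pair: indices 3,4 = 15,20.
New length odd (9). New median = single middle element.
x = 21: 5 elements are < x, 3 elements are > x.
New sorted list: [-6, -5, -2, 15, 20, 21, 24, 30, 31]
New median = 20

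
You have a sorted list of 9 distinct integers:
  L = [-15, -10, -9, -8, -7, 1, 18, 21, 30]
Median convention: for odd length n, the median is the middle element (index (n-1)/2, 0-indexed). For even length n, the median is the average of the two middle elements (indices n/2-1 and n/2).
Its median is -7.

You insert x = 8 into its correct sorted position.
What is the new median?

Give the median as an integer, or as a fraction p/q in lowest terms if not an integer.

Old list (sorted, length 9): [-15, -10, -9, -8, -7, 1, 18, 21, 30]
Old median = -7
Insert x = 8
Old length odd (9). Middle was index 4 = -7.
New length even (10). New median = avg of two middle elements.
x = 8: 6 elements are < x, 3 elements are > x.
New sorted list: [-15, -10, -9, -8, -7, 1, 8, 18, 21, 30]
New median = -3

Answer: -3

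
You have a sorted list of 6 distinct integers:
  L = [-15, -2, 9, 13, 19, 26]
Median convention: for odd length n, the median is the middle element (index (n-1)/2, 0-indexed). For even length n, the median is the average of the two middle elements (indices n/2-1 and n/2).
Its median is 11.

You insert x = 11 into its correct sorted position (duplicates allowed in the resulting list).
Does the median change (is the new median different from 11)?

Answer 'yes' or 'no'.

Answer: no

Derivation:
Old median = 11
Insert x = 11
New median = 11
Changed? no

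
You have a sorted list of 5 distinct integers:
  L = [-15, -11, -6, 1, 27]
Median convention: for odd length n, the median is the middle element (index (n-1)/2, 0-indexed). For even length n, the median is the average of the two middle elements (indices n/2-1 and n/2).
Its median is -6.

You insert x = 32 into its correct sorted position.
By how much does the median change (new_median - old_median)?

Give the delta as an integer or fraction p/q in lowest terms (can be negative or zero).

Old median = -6
After inserting x = 32: new sorted = [-15, -11, -6, 1, 27, 32]
New median = -5/2
Delta = -5/2 - -6 = 7/2

Answer: 7/2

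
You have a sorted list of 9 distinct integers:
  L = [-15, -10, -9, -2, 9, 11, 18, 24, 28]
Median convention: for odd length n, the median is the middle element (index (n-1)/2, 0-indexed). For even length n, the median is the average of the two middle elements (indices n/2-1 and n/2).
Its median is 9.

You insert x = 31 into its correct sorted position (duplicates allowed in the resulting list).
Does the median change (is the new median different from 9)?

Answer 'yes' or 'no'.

Old median = 9
Insert x = 31
New median = 10
Changed? yes

Answer: yes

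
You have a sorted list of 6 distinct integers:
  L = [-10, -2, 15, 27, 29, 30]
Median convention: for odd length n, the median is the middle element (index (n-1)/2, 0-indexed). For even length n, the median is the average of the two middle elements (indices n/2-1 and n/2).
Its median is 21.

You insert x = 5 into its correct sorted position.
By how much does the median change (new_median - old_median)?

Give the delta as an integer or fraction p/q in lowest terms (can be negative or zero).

Old median = 21
After inserting x = 5: new sorted = [-10, -2, 5, 15, 27, 29, 30]
New median = 15
Delta = 15 - 21 = -6

Answer: -6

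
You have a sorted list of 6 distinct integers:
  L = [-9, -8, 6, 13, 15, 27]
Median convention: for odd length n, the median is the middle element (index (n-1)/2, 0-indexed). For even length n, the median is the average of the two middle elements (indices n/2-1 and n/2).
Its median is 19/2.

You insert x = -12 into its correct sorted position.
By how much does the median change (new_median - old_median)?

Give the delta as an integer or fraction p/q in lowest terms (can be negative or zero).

Old median = 19/2
After inserting x = -12: new sorted = [-12, -9, -8, 6, 13, 15, 27]
New median = 6
Delta = 6 - 19/2 = -7/2

Answer: -7/2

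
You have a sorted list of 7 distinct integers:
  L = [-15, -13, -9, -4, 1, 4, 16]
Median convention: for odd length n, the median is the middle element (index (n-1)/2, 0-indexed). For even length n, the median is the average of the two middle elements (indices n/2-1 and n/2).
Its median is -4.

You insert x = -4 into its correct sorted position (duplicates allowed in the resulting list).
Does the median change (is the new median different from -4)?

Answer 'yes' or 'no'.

Old median = -4
Insert x = -4
New median = -4
Changed? no

Answer: no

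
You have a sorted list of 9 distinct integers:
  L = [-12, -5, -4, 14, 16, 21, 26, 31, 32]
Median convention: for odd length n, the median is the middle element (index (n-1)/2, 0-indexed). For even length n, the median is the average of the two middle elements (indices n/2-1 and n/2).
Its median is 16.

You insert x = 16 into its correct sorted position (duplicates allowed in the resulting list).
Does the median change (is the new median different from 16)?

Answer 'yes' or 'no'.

Old median = 16
Insert x = 16
New median = 16
Changed? no

Answer: no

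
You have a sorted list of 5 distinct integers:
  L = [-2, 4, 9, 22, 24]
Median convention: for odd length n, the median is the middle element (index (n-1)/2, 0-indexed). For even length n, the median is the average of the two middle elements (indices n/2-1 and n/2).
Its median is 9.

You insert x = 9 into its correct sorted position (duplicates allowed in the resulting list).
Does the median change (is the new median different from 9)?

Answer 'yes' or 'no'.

Answer: no

Derivation:
Old median = 9
Insert x = 9
New median = 9
Changed? no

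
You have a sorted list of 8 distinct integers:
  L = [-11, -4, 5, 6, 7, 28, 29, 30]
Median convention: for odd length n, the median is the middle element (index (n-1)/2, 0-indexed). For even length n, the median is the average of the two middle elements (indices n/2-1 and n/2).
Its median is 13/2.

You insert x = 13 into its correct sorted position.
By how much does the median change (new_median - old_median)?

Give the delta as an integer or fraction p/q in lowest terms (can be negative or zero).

Answer: 1/2

Derivation:
Old median = 13/2
After inserting x = 13: new sorted = [-11, -4, 5, 6, 7, 13, 28, 29, 30]
New median = 7
Delta = 7 - 13/2 = 1/2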